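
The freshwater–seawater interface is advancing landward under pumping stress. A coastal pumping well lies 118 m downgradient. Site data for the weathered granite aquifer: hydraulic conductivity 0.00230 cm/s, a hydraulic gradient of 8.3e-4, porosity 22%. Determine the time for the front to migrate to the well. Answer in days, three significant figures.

15700 days

K = 0.00230 cm/s × 864 = 1.987 m/d
Specific discharge q = 1.987 × 8.3e-4 = 0.001649 m/d
v = Ki/n = 1.987·8.3e-4/0.22 = 0.007497 m/d
t = L / v = 118 / 0.007497 = 15740 d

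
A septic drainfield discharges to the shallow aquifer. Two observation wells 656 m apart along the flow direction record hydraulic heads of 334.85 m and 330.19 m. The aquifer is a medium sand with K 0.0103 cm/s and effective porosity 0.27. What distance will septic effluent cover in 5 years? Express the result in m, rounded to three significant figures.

427 m

Hydraulic gradient i = (334.85 − 330.19) / 656 = 4.66 / 656 = 0.007104
K = 0.0103 cm/s × 864 = 8.899 m/d
Darcy flux q = K·i = 8.899 × 0.007104 = 0.06322 m/d
v_s = q/n_e = 0.06322/0.27 = 0.2341 m/d
T = 5 yr × 365 = 1825 d
L = v × T = 0.2341 × 1825 = 427.3 m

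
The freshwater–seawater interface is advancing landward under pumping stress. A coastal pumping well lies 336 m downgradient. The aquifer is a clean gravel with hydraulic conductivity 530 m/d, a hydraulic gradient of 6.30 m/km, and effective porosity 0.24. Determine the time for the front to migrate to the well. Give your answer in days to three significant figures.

24.2 days

Darcy flux q = K·i = 530 × 0.0063 = 3.339 m/d
Average linear velocity = 3.339 / 0.24 = 13.91 m/d
t = L / v = 336 / 13.91 = 24.15 d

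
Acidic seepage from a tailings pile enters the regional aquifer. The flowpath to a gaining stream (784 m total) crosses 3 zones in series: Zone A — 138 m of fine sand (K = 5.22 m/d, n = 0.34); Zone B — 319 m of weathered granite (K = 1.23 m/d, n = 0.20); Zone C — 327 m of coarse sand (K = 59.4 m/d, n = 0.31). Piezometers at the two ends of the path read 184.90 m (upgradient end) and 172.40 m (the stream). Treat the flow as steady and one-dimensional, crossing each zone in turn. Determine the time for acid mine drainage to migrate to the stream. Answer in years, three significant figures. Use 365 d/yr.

13.5 years

Total head drop ΔH = 184.90 − 172.40 = 12.50 m
Steady 1-D flow in series ⇒ the Darcy flux q is identical in every zone and the zone head losses add (resistances L/K in series).
Σ(L/K) = 138/5.22 + 319/1.23 + 327/59.4 = 26.44 + 259.3 + 5.505 = 291.3 d
q = ΔH / Σ(L/K) = 12.50 / 291.3 = 0.04291 m/d (same in every zone)
Zone A: v = q/n = 0.04291/0.34 = 0.1262 m/d → t_A = 138/0.1262 = 1093 d
Zone B: v = q/n = 0.04291/0.20 = 0.2146 m/d → t_B = 319/0.2146 = 1487 d
Zone C: v = q/n = 0.04291/0.31 = 0.1384 m/d → t_C = 327/0.1384 = 2362 d
Total t = 1093 + 1487 + 2362 = 4942 d
   = 4942 / 365 = 13.5 yr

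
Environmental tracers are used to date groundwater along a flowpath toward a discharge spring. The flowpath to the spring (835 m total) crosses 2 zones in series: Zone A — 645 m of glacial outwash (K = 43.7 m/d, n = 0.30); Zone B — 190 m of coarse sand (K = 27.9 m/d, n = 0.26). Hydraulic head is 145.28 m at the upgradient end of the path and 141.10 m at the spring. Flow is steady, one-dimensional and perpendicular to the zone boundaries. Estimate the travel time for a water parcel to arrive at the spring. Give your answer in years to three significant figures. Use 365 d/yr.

3.43 years

Total head drop ΔH = 145.28 − 141.10 = 4.18 m
Steady 1-D flow in series ⇒ the Darcy flux q is identical in every zone and the zone head losses add (resistances L/K in series).
Σ(L/K) = 645/43.7 + 190/27.9 = 14.76 + 6.810 = 21.57 d
q = ΔH / Σ(L/K) = 4.18 / 21.57 = 0.1938 m/d (same in every zone)
Zone A: v = q/n = 0.1938/0.30 = 0.6460 m/d → t_A = 645/0.6460 = 998.5 d
Zone B: v = q/n = 0.1938/0.26 = 0.7453 m/d → t_B = 190/0.7453 = 254.9 d
Total t = 998.5 + 254.9 = 1253 d
   = 1253 / 365 = 3.43 yr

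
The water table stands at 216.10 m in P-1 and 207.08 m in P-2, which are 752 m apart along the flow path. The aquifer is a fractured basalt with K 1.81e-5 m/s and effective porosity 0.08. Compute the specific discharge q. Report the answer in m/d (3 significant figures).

0.0188 m/d

Hydraulic gradient i = (216.10 − 207.08) / 752 = 9.02 / 752 = 0.01199
K = 1.81e-5 m/s × 86400 s/d = 1.564 m/d
Specific discharge q = 1.564 × 0.01199 = 0.01876 m/d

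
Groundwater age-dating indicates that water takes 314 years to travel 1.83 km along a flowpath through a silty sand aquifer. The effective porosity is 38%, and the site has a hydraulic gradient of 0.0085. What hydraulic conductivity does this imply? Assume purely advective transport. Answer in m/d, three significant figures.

t = 314 years = 114600 d
L = 1.83 km = 1830 m
v = L / t = 1830 / 114600 = 0.01597 m/d
K = v · n / i = 0.01597 × 0.38 / 0.0085 = 0.714 m/d

0.714 m/d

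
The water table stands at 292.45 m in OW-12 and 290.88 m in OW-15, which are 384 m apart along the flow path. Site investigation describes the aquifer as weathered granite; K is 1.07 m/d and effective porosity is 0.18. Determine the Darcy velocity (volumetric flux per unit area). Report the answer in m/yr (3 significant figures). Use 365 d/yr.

1.60 m/yr

Hydraulic gradient i = (292.45 − 290.88) / 384 = 1.57 / 384 = 0.004089
q = Ki = 1.07 × 0.004089 = 0.004375 m/d
   = 0.004375 × 365 = 1.60 m/yr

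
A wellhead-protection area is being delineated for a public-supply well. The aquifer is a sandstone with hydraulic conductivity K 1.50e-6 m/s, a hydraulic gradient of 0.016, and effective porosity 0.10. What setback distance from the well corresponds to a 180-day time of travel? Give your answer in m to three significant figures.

K = 1.50e-6 m/s × 86400 s/d = 0.1296 m/d
Specific discharge q = 0.1296 × 0.016 = 0.002074 m/d
v_s = q/n_e = 0.002074/0.10 = 0.02074 m/d
L = v × T = 0.02074 × 180 = 3.732 m

3.73 m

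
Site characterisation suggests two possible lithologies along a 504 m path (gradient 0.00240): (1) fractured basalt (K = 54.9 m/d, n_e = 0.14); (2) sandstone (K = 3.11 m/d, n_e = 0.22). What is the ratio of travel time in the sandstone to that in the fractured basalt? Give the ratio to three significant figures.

Unit 1 (fractured basalt): v = 54.9×0.0024/0.14 = 0.9411 m/d, t = 504/0.9411 = 535.5 d
Unit 2 (sandstone): v = 3.11×0.0024/0.22 = 0.03393 m/d, t = 504/0.03393 = 14860 d
t(sandstone) / t(fractured basalt) = 14860/535.5 = 27.7

27.7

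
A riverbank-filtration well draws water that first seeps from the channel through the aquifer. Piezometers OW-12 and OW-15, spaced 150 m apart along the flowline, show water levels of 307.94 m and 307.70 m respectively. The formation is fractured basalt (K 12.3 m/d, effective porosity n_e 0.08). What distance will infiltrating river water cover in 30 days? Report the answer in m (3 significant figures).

Hydraulic gradient i = (307.94 − 307.70) / 150 = 0.24 / 150 = 0.001600
q = Ki = 12.3 × 0.001600 = 0.01968 m/d
Seepage velocity v = q / n = 0.01968 / 0.08 = 0.2460 m/d
L = v × T = 0.2460 × 30 = 7.380 m

7.38 m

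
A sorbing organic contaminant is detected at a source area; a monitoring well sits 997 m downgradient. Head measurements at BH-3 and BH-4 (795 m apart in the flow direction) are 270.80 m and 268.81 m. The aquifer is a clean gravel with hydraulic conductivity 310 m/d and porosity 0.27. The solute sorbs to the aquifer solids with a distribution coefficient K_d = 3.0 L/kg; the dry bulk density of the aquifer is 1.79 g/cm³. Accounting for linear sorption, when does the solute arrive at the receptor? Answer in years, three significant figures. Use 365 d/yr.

Hydraulic gradient i = (270.80 − 268.81) / 795 = 1.99 / 795 = 0.002503
Specific discharge q = 310 × 0.002503 = 0.7760 m/d
v_s = q/n_e = 0.7760/0.27 = 2.874 m/d
Retardation R = 1 + ρ_b·K_d/n = 1 + 1.79×3.0/0.27 = 20.89
Contaminant velocity v_c = v/R = 2.874/20.89 = 0.1376 m/d
t = L/v_c = 997/0.1376 = 7246 d
   = 7246/365 = 19.9 yr

19.9 years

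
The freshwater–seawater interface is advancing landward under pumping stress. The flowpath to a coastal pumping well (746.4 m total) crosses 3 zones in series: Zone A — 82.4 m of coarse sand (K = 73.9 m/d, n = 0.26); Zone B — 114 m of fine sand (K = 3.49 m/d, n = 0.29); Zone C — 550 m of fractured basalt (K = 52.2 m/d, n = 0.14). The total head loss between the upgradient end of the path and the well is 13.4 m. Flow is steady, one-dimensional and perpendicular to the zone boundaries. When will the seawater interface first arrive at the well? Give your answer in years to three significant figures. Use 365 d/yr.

1.19 years

Steady 1-D flow in series ⇒ the Darcy flux q is identical in every zone and the zone head losses add (resistances L/K in series).
Σ(L/K) = 82.4/73.9 + 114/3.49 + 550/52.2 = 1.115 + 32.66 + 10.54 = 44.32 d
q = ΔH / Σ(L/K) = 13.4 / 44.32 = 0.3024 m/d (same in every zone)
Zone A: v = q/n = 0.3024/0.26 = 1.163 m/d → t_A = 82.4/1.163 = 70.85 d
Zone B: v = q/n = 0.3024/0.29 = 1.043 m/d → t_B = 114/1.043 = 109.3 d
Zone C: v = q/n = 0.3024/0.14 = 2.160 m/d → t_C = 550/2.160 = 254.7 d
Total t = 70.85 + 109.3 + 254.7 = 434.8 d
   = 434.8 / 365 = 1.19 yr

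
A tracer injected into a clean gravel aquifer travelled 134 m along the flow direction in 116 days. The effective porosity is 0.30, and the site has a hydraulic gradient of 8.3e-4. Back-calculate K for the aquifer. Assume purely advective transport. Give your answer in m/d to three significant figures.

v = L / t = 134 / 116 = 1.155 m/d
K = v · n / i = 1.155 × 0.30 / 8.3e-4 = 418 m/d

418 m/d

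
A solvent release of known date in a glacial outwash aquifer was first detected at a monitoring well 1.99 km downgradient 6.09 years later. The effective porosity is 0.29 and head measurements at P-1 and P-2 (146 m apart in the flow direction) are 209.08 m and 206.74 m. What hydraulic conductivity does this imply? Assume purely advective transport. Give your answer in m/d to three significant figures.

16.2 m/d

Hydraulic gradient i = (209.08 − 206.74) / 146 = 2.34 / 146 = 0.01603
t = 6.09 years = 2223 d
L = 1.99 km = 1990 m
v = L / t = 1990 / 2223 = 0.8952 m/d
K = v · n / i = 0.8952 × 0.29 / 0.01603 = 16.2 m/d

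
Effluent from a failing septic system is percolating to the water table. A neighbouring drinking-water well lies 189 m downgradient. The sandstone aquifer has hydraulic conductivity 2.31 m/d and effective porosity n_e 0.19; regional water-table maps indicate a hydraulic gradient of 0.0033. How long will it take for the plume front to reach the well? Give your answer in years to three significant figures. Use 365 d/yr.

12.9 years

Darcy flux q = K·i = 2.31 × 0.0033 = 0.007623 m/d
Average linear velocity = 0.007623 / 0.19 = 0.04012 m/d
t = L / v = 189 / 0.04012 = 4711 d
   = 4711 / 365 = 12.9 yr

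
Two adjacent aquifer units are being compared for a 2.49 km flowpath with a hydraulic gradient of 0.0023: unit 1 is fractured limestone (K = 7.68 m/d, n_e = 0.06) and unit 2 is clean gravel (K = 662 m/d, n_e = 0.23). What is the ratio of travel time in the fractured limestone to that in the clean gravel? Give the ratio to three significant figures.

22.5

Unit 1 (fractured limestone): v = 7.68×0.0023/0.06 = 0.2944 m/d, t = 2490/0.2944 = 8458 d
Unit 2 (clean gravel): v = 662×0.0023/0.23 = 6.620 m/d, t = 2490/6.620 = 376.1 d
t(fractured limestone) / t(clean gravel) = 8458/376.1 = 22.5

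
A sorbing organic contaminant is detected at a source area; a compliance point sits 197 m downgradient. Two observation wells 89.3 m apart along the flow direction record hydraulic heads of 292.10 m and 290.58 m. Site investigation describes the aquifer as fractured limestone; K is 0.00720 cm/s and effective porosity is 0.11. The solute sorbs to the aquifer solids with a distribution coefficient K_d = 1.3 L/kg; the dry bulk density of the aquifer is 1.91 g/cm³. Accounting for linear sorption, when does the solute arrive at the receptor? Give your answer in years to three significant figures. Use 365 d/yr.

13.2 years

Hydraulic gradient i = (292.10 − 290.58) / 89.3 = 1.52 / 89.3 = 0.01702
K = 0.00720 cm/s × 864 = 6.221 m/d
q = Ki = 6.221 × 0.01702 = 0.1059 m/d
v_s = q/n_e = 0.1059/0.11 = 0.9626 m/d
Retardation R = 1 + ρ_b·K_d/n = 1 + 1.91×1.3/0.11 = 23.57
Contaminant velocity v_c = v/R = 0.9626/23.57 = 0.04084 m/d
t = L/v_c = 197/0.04084 = 4824 d
   = 4824/365 = 13.2 yr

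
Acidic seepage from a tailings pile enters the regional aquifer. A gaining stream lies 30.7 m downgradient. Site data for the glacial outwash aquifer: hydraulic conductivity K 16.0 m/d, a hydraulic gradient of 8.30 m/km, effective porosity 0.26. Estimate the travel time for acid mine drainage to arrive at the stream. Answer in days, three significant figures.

Darcy flux q = K·i = 16.0 × 0.0083 = 0.1328 m/d
Average linear velocity = 0.1328 / 0.26 = 0.5108 m/d
t = L / v = 30.7 / 0.5108 = 60.11 d

60.1 days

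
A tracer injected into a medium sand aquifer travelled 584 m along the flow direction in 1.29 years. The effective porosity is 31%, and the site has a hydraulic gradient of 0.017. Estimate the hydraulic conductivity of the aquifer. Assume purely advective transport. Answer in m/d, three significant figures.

22.6 m/d

t = 1.29 years = 470.9 d
v = L / t = 584 / 470.9 = 1.240 m/d
K = v · n / i = 1.240 × 0.31 / 0.017 = 22.6 m/d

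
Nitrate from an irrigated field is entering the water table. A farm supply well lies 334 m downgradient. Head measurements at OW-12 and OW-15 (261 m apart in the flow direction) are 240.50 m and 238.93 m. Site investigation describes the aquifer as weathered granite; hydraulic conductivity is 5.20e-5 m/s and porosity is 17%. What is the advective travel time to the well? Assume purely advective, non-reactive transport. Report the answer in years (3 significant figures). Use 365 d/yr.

5.76 years

Hydraulic gradient i = (240.50 − 238.93) / 261 = 1.57 / 261 = 0.006015
K = 5.20e-5 m/s × 86400 s/d = 4.493 m/d
q = Ki = 4.493 × 0.006015 = 0.02703 m/d
Seepage velocity v = q / n = 0.02703 / 0.17 = 0.1590 m/d
t = L / v = 334 / 0.1590 = 2101 d
   = 2101 / 365 = 5.76 yr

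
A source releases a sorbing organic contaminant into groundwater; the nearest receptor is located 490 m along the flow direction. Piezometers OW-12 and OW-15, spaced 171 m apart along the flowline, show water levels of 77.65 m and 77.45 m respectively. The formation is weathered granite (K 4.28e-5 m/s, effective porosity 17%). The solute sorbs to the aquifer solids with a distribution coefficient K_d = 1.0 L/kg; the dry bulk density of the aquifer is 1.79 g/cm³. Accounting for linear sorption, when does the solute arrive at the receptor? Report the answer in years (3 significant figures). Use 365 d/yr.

Hydraulic gradient i = (77.65 − 77.45) / 171 = 0.20 / 171 = 0.001170
K = 4.28e-5 m/s × 86400 s/d = 3.698 m/d
Specific discharge q = 3.698 × 0.001170 = 0.004325 m/d
Average linear velocity = 0.004325 / 0.17 = 0.02544 m/d
Retardation R = 1 + ρ_b·K_d/n = 1 + 1.79×1.0/0.17 = 11.53
Contaminant velocity v_c = v/R = 0.02544/11.53 = 0.002207 m/d
t = L/v_c = 490/0.002207 = 222100 d
   = 222100/365 = 608 yr

608 years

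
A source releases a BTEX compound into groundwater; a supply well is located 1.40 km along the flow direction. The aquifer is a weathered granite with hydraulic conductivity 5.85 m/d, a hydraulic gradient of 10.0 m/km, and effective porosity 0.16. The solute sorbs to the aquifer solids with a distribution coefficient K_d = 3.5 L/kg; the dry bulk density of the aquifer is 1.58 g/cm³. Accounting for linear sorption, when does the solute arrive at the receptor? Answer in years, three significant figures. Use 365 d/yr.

373 years

Specific discharge q = 5.85 × 0.010 = 0.05850 m/d
v = Ki/n = 5.85·0.010/0.16 = 0.3656 m/d
Retardation R = 1 + ρ_b·K_d/n = 1 + 1.58×3.5/0.16 = 35.56
Contaminant velocity v_c = v/R = 0.3656/35.56 = 0.01028 m/d
L = 1.40 km = 1400 m
t = L/v_c = 1400/0.01028 = 136200 d
   = 136200/365 = 373 yr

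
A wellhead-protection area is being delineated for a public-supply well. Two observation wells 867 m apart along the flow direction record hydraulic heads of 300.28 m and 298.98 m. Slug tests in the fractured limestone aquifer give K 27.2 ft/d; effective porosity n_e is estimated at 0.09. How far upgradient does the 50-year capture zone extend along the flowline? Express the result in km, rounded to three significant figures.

Hydraulic gradient i = (300.28 − 298.98) / 867 = 1.30 / 867 = 0.001499
K = 27.2 ft/d × 0.3048 = 8.291 m/d
Specific discharge q = 8.291 × 0.001499 = 0.01243 m/d
v_s = q/n_e = 0.01243/0.09 = 0.1381 m/d
T = 50 yr × 365 = 18250 d
L = v × T = 0.1381 × 18250 = 2521 m
   = 2.52 km

2.52 km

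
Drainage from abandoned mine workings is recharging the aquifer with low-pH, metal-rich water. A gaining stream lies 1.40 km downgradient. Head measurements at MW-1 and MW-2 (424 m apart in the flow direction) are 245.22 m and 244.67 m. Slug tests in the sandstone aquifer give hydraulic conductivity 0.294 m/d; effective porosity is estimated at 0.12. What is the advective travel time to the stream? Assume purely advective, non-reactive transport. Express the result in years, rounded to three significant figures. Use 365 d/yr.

1210 years

Hydraulic gradient i = (245.22 − 244.67) / 424 = 0.55 / 424 = 0.001297
Specific discharge q = 0.294 × 0.001297 = 3.814e-4 m/d
v = Ki/n = 0.294·0.001297/0.12 = 0.003178 m/d
L = 1.40 km = 1400 m
t = L / v = 1400 / 0.003178 = 440500 d
   = 440500 / 365 = 1210 yr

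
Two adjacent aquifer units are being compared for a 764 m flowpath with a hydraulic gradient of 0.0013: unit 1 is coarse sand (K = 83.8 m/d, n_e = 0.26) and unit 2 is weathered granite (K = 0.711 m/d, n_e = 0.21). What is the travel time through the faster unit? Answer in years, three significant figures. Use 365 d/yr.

Unit 1 (coarse sand): v = 83.8×0.0013/0.26 = 0.4190 m/d, t = 764/0.4190 = 1823 d
Unit 2 (weathered granite): v = 0.711×0.0013/0.21 = 0.004401 m/d, t = 764/0.004401 = 173600 d
Faster: 1823 d / 365 = 5.00 yr

5.00 years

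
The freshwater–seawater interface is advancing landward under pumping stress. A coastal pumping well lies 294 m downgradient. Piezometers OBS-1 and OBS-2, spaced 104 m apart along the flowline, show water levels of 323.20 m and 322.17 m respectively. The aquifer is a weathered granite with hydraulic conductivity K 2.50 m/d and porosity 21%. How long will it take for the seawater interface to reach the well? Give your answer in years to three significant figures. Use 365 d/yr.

Hydraulic gradient i = (323.20 − 322.17) / 104 = 1.03 / 104 = 0.009904
q = Ki = 2.50 × 0.009904 = 0.02476 m/d
v_s = q/n_e = 0.02476/0.21 = 0.1179 m/d
t = L / v = 294 / 0.1179 = 2494 d
   = 2494 / 365 = 6.83 yr

6.83 years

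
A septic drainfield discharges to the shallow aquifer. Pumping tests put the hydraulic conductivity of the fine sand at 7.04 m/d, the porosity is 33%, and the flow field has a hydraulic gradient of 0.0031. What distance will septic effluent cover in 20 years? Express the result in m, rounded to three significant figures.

Specific discharge q = 7.04 × 0.0031 = 0.02182 m/d
v_s = q/n_e = 0.02182/0.33 = 0.06613 m/d
T = 20 yr × 365 = 7300 d
L = v × T = 0.06613 × 7300 = 482.8 m

483 m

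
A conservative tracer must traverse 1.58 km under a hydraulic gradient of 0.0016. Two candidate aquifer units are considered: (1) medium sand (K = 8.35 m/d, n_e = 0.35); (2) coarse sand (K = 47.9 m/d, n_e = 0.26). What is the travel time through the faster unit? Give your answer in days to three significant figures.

5360 days

Unit 1 (medium sand): v = 8.35×0.0016/0.35 = 0.03817 m/d, t = 1580/0.03817 = 41390 d
Unit 2 (coarse sand): v = 47.9×0.0016/0.26 = 0.2948 m/d, t = 1580/0.2948 = 5360 d
Faster unit: t = 5360 d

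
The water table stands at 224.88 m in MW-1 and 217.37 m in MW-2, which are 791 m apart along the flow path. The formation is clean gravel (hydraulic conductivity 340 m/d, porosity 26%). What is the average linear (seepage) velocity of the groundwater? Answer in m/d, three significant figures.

12.4 m/d

Hydraulic gradient i = (224.88 − 217.37) / 791 = 7.51 / 791 = 0.009494
q = Ki = 340 × 0.009494 = 3.228 m/d
v_s = q/n_e = 3.228/0.26 = 12.42 m/d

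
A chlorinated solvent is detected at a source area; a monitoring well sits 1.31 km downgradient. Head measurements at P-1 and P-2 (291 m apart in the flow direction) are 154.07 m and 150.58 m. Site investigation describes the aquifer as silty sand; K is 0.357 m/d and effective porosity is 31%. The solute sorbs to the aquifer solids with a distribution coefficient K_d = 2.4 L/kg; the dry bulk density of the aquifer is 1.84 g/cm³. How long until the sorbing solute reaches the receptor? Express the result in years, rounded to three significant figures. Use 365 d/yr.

Hydraulic gradient i = (154.07 − 150.58) / 291 = 3.49 / 291 = 0.01199
Darcy flux q = K·i = 0.357 × 0.01199 = 0.004282 m/d
Seepage velocity v = q / n = 0.004282 / 0.31 = 0.01381 m/d
Retardation R = 1 + ρ_b·K_d/n = 1 + 1.84×2.4/0.31 = 15.25
Contaminant velocity v_c = v/R = 0.01381/15.25 = 9.060e-4 m/d
L = 1.31 km = 1310 m
t = L/v_c = 1310/9.060e-4 = 1.446e6 d
   = 1.446e6/365 = 3960 yr

3960 years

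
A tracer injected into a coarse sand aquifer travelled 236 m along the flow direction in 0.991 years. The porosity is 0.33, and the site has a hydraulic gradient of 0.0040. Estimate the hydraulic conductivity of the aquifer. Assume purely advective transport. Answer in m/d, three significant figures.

53.8 m/d

t = 0.991 years = 361.7 d
v = L / t = 236 / 361.7 = 0.6524 m/d
K = v · n / i = 0.6524 × 0.33 / 0.0040 = 53.8 m/d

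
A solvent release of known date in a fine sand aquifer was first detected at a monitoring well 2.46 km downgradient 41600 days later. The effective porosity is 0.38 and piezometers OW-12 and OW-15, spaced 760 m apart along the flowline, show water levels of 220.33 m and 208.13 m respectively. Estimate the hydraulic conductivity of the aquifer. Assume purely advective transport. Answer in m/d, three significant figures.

1.40 m/d

Hydraulic gradient i = (220.33 − 208.13) / 760 = 12.20 / 760 = 0.01605
L = 2.46 km = 2460 m
v = L / t = 2460 / 41600 = 0.05913 m/d
K = v · n / i = 0.05913 × 0.38 / 0.01605 = 1.40 m/d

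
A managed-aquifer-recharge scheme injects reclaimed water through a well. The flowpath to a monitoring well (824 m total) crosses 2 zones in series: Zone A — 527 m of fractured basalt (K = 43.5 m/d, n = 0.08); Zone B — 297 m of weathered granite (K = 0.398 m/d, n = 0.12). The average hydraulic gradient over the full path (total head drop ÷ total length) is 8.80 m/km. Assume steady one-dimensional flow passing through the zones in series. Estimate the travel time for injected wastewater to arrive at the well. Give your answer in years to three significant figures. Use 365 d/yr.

22.3 years

For zones in series the flux q is common to all zones; the equivalent conductivity is the harmonic (thickness-weighted) mean, K_eq = L_total / Σ(L_j/K_j).
Σ(L/K) = 527/43.5 + 297/0.398 = 12.11 + 746.2 = 758.3 d
K_eq = L_total / Σ(L/K) = 824 / 758.3 = 1.087 m/d
q = K_eq · i = 1.087 × 0.0088 = 0.009562 m/d (same in every zone)
Zone A: v = q/n = 0.009562/0.08 = 0.1195 m/d → t_A = 527/0.1195 = 4409 d
Zone B: v = q/n = 0.009562/0.12 = 0.07968 m/d → t_B = 297/0.07968 = 3727 d
Total t = 4409 + 3727 = 8136 d
   = 8136 / 365 = 22.3 yr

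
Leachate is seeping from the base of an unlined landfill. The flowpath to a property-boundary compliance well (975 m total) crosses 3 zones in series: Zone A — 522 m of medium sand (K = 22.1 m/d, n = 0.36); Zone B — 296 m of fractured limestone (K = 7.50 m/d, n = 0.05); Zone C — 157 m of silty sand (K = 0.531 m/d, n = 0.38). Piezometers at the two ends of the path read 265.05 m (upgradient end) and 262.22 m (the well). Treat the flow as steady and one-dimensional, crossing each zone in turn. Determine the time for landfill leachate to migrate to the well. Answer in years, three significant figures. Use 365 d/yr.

91.1 years

Total head drop ΔH = 265.05 − 262.22 = 2.83 m
Continuity: the same q passes through each zone, so ΔH = q·Σ(L_j/K_j) — the zones act as resistances in series.
Σ(L/K) = 522/22.1 + 296/7.50 + 157/0.531 = 23.62 + 39.47 + 295.7 = 358.8 d
q = ΔH / Σ(L/K) = 2.83 / 358.8 = 0.007888 m/d (same in every zone)
Zone A: v = q/n = 0.007888/0.36 = 0.02191 m/d → t_A = 522/0.02191 = 23820 d
Zone B: v = q/n = 0.007888/0.05 = 0.1578 m/d → t_B = 296/0.1578 = 1876 d
Zone C: v = q/n = 0.007888/0.38 = 0.02076 m/d → t_C = 157/0.02076 = 7563 d
Total t = 23820 + 1876 + 7563 = 33260 d
   = 33260 / 365 = 91.1 yr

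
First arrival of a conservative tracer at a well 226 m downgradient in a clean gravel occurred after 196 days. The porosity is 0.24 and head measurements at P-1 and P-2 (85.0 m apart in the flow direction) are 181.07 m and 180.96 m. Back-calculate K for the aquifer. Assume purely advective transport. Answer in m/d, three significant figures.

Hydraulic gradient i = (181.07 − 180.96) / 85.0 = 0.11 / 85.0 = 0.001294
v = L / t = 226 / 196 = 1.153 m/d
K = v · n / i = 1.153 × 0.24 / 0.001294 = 214 m/d

214 m/d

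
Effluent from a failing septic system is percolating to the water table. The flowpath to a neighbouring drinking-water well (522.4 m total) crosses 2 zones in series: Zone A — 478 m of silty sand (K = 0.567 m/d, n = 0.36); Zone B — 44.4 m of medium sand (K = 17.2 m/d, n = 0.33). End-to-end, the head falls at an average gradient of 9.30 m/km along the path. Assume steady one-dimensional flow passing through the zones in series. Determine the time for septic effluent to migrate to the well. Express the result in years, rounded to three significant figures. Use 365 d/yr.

Continuity: the same q passes through each zone, so ΔH = q·Σ(L_j/K_j) — the zones act as resistances in series.
Σ(L/K) = 478/0.567 + 44.4/17.2 = 843.0 + 2.581 = 845.6 d
K_eq = L_total / Σ(L/K) = 522.4 / 845.6 = 0.6178 m/d
q = K_eq · i = 0.6178 × 0.0093 = 0.005745 m/d (same in every zone)
Zone A: v = q/n = 0.005745/0.36 = 0.01596 m/d → t_A = 478/0.01596 = 29950 d
Zone B: v = q/n = 0.005745/0.33 = 0.01741 m/d → t_B = 44.4/0.01741 = 2550 d
Total t = 29950 + 2550 = 32500 d
   = 32500 / 365 = 89.0 yr

89.0 years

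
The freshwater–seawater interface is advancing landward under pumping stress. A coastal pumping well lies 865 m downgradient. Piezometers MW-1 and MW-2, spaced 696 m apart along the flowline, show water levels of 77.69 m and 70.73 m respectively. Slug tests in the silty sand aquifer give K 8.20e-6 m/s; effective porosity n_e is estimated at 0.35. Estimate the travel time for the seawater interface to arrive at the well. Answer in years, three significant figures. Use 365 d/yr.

117 years

Hydraulic gradient i = (77.69 − 70.73) / 696 = 6.96 / 696 = 0.01000
K = 8.20e-6 m/s × 86400 s/d = 0.7085 m/d
q = Ki = 0.7085 × 0.01000 = 0.007085 m/d
Average linear velocity = 0.007085 / 0.35 = 0.02024 m/d
t = L / v = 865 / 0.02024 = 42730 d
   = 42730 / 365 = 117 yr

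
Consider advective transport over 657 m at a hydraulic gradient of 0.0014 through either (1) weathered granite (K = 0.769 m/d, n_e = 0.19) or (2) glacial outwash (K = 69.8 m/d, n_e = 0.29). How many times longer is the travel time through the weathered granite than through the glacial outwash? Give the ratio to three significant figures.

59.5

Unit 1 (weathered granite): v = 0.769×0.0014/0.19 = 0.005666 m/d, t = 657/0.005666 = 115900 d
Unit 2 (glacial outwash): v = 69.8×0.0014/0.29 = 0.3370 m/d, t = 657/0.3370 = 1950 d
t(weathered granite) / t(glacial outwash) = 115900/1950 = 59.5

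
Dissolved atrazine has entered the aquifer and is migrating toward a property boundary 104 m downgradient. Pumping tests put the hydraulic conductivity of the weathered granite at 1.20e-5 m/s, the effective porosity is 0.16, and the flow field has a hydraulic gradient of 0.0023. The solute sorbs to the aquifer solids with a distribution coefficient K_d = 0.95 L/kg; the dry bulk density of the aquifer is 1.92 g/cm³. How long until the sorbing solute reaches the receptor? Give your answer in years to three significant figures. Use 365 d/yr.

237 years

K = 1.20e-5 m/s × 86400 s/d = 1.037 m/d
Specific discharge q = 1.037 × 0.0023 = 0.002385 m/d
Average linear velocity = 0.002385 / 0.16 = 0.01490 m/d
Retardation R = 1 + ρ_b·K_d/n = 1 + 1.92×0.95/0.16 = 12.40
Contaminant velocity v_c = v/R = 0.01490/12.40 = 0.001202 m/d
t = L/v_c = 104/0.001202 = 86530 d
   = 86530/365 = 237 yr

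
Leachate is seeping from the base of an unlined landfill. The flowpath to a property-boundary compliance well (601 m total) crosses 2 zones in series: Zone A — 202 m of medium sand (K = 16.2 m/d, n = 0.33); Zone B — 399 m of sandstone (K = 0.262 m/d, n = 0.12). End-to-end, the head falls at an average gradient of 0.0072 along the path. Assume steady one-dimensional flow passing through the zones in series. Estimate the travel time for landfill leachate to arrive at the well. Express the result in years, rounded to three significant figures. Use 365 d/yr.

111 years

Continuity: the same q passes through each zone, so ΔH = q·Σ(L_j/K_j) — the zones act as resistances in series.
Σ(L/K) = 202/16.2 + 399/0.262 = 12.47 + 1523 = 1535 d
K_eq = L_total / Σ(L/K) = 601 / 1535 = 0.3914 m/d
q = K_eq · i = 0.3914 × 0.0072 = 0.002818 m/d (same in every zone)
Zone A: v = q/n = 0.002818/0.33 = 0.008540 m/d → t_A = 202/0.008540 = 23650 d
Zone B: v = q/n = 0.002818/0.12 = 0.02349 m/d → t_B = 399/0.02349 = 16990 d
Total t = 23650 + 16990 = 40640 d
   = 40640 / 365 = 111 yr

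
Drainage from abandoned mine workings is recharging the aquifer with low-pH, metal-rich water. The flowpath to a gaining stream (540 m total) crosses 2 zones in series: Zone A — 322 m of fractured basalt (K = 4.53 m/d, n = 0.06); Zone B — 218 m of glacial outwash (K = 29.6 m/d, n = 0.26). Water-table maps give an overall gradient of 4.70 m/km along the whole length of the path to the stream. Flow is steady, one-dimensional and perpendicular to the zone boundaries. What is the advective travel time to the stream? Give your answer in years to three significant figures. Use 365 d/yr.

For zones in series the flux q is common to all zones; the equivalent conductivity is the harmonic (thickness-weighted) mean, K_eq = L_total / Σ(L_j/K_j).
Σ(L/K) = 322/4.53 + 218/29.6 = 71.08 + 7.365 = 78.45 d
K_eq = L_total / Σ(L/K) = 540 / 78.45 = 6.884 m/d
q = K_eq · i = 6.884 × 0.0047 = 0.03235 m/d (same in every zone)
Zone A: v = q/n = 0.03235/0.06 = 0.5392 m/d → t_A = 322/0.5392 = 597.2 d
Zone B: v = q/n = 0.03235/0.26 = 0.1244 m/d → t_B = 218/0.1244 = 1752 d
Total t = 597.2 + 1752 = 2349 d
   = 2349 / 365 = 6.44 yr

6.44 years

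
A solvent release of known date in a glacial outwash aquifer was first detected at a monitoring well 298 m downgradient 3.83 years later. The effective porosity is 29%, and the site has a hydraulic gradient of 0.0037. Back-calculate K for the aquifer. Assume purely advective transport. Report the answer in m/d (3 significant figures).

t = 3.83 years = 1398 d
v = L / t = 298 / 1398 = 0.2132 m/d
K = v · n / i = 0.2132 × 0.29 / 0.0037 = 16.7 m/d

16.7 m/d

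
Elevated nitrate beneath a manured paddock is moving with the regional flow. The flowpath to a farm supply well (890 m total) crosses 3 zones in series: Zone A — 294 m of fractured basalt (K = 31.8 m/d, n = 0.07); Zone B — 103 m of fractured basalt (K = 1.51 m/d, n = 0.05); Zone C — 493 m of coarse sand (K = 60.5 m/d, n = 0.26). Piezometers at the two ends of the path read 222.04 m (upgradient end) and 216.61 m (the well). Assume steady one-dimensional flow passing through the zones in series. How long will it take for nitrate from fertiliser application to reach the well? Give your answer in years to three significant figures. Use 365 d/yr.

6.65 years

Total head drop ΔH = 222.04 − 216.61 = 5.43 m
Continuity: the same q passes through each zone, so ΔH = q·Σ(L_j/K_j) — the zones act as resistances in series.
Σ(L/K) = 294/31.8 + 103/1.51 + 493/60.5 = 9.245 + 68.21 + 8.149 = 85.61 d
q = ΔH / Σ(L/K) = 5.43 / 85.61 = 0.06343 m/d (same in every zone)
Zone A: v = q/n = 0.06343/0.07 = 0.9061 m/d → t_A = 294/0.9061 = 324.5 d
Zone B: v = q/n = 0.06343/0.05 = 1.269 m/d → t_B = 103/1.269 = 81.19 d
Zone C: v = q/n = 0.06343/0.26 = 0.2440 m/d → t_C = 493/0.2440 = 2021 d
Total t = 324.5 + 81.19 + 2021 = 2426 d
   = 2426 / 365 = 6.65 yr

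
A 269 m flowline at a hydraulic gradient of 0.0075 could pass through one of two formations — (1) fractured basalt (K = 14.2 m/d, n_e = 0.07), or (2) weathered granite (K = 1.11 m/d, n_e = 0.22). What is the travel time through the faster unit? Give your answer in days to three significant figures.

Unit 1 (fractured basalt): v = 14.2×0.0075/0.07 = 1.521 m/d, t = 269/1.521 = 176.8 d
Unit 2 (weathered granite): v = 1.11×0.0075/0.22 = 0.03784 m/d, t = 269/0.03784 = 7109 d
Faster unit: t = 177 d

177 days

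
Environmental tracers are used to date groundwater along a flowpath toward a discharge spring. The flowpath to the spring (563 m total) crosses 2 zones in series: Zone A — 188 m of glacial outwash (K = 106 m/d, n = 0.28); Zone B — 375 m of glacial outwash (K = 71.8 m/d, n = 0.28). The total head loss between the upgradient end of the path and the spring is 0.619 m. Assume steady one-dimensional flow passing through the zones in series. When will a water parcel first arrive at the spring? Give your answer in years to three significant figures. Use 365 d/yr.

Steady 1-D flow in series ⇒ the Darcy flux q is identical in every zone and the zone head losses add (resistances L/K in series).
Σ(L/K) = 188/106 + 375/71.8 = 1.774 + 5.223 = 6.996 d
q = ΔH / Σ(L/K) = 0.619 / 6.996 = 0.08847 m/d (same in every zone)
Zone A: v = q/n = 0.08847/0.28 = 0.3160 m/d → t_A = 188/0.3160 = 595.0 d
Zone B: v = q/n = 0.08847/0.28 = 0.3160 m/d → t_B = 375/0.3160 = 1187 d
Total t = 595.0 + 1187 = 1782 d
   = 1782 / 365 = 4.88 yr

4.88 years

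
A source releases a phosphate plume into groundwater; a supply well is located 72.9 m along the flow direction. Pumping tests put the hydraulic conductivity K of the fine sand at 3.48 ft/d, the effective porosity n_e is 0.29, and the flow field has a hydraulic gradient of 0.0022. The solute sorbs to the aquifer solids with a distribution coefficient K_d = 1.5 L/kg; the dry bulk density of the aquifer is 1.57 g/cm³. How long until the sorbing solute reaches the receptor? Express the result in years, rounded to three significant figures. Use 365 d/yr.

K = 3.48 ft/d × 0.3048 = 1.061 m/d
q = Ki = 1.061 × 0.0022 = 0.002334 m/d
v_s = q/n_e = 0.002334/0.29 = 0.008047 m/d
Retardation R = 1 + ρ_b·K_d/n = 1 + 1.57×1.5/0.29 = 9.121
Contaminant velocity v_c = v/R = 0.008047/9.121 = 8.822e-4 m/d
t = L/v_c = 72.9/8.822e-4 = 82630 d
   = 82630/365 = 226 yr

226 years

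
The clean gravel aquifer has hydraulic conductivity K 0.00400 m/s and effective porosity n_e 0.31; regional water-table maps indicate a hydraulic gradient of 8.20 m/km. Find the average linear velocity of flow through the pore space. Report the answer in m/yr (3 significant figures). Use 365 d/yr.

3340 m/yr

K = 0.00400 m/s × 86400 s/d = 345.6 m/d
Darcy flux q = K·i = 345.6 × 0.0082 = 2.834 m/d
Seepage velocity v = q / n = 2.834 / 0.31 = 9.142 m/d
   = 9.142 × 365 = 3340 m/yr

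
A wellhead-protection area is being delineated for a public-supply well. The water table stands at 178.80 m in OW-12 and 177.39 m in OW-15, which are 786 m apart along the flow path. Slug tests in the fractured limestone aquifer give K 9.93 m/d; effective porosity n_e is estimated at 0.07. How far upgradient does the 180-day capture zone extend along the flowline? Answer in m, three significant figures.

Hydraulic gradient i = (178.80 − 177.39) / 786 = 1.41 / 786 = 0.001794
Darcy flux q = K·i = 9.93 × 0.001794 = 0.01781 m/d
Average linear velocity = 0.01781 / 0.07 = 0.2545 m/d
L = v × T = 0.2545 × 180 = 45.81 m

45.8 m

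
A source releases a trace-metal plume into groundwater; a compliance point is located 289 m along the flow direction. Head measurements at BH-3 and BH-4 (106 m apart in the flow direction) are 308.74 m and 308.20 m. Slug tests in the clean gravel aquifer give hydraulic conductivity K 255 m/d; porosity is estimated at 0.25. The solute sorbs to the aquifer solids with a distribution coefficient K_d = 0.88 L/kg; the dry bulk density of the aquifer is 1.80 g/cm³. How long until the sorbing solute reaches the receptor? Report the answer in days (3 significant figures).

408 days

Hydraulic gradient i = (308.74 − 308.20) / 106 = 0.54 / 106 = 0.005094
q = Ki = 255 × 0.005094 = 1.299 m/d
Average linear velocity = 1.299 / 0.25 = 5.196 m/d
Retardation R = 1 + ρ_b·K_d/n = 1 + 1.80×0.88/0.25 = 7.336
Contaminant velocity v_c = v/R = 5.196/7.336 = 0.7083 m/d
t = L/v_c = 289/0.7083 = 408.0 d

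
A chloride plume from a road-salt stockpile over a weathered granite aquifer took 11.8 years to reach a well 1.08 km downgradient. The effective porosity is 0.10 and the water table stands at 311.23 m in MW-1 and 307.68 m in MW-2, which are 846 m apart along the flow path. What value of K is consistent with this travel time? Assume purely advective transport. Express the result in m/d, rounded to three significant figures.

Hydraulic gradient i = (311.23 − 307.68) / 846 = 3.55 / 846 = 0.004196
t = 11.8 years = 4307 d
L = 1.08 km = 1080 m
v = L / t = 1080 / 4307 = 0.2508 m/d
K = v · n / i = 0.2508 × 0.10 / 0.004196 = 5.98 m/d

5.98 m/d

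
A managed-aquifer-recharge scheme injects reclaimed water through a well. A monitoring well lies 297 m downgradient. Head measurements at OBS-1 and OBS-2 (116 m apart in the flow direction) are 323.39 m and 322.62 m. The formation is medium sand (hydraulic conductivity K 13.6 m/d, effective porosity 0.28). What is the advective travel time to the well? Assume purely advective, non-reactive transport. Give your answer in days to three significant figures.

921 days

Hydraulic gradient i = (323.39 − 322.62) / 116 = 0.77 / 116 = 0.006638
Specific discharge q = 13.6 × 0.006638 = 0.09028 m/d
Seepage velocity v = q / n = 0.09028 / 0.28 = 0.3224 m/d
t = L / v = 297 / 0.3224 = 921.2 d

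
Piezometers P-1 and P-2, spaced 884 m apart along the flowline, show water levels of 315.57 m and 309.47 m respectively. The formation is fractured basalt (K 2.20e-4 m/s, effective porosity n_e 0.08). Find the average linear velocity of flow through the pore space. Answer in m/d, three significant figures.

Hydraulic gradient i = (315.57 − 309.47) / 884 = 6.10 / 884 = 0.006900
K = 2.20e-4 m/s × 86400 s/d = 19.01 m/d
q = Ki = 19.01 × 0.006900 = 0.1312 m/d
Seepage velocity v = q / n = 0.1312 / 0.08 = 1.640 m/d

1.64 m/d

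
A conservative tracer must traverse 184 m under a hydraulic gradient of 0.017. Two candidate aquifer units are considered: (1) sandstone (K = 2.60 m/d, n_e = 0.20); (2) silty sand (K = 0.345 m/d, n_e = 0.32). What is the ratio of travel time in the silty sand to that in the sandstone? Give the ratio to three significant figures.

12.1

Unit 1 (sandstone): v = 2.60×0.017/0.20 = 0.2210 m/d, t = 184/0.2210 = 832.6 d
Unit 2 (silty sand): v = 0.345×0.017/0.32 = 0.01833 m/d, t = 184/0.01833 = 10040 d
t(silty sand) / t(sandstone) = 10040/832.6 = 12.1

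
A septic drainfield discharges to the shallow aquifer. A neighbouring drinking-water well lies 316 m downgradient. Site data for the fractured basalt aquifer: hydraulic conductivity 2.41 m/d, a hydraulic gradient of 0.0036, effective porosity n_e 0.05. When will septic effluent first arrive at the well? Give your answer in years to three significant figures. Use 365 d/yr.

4.99 years

Darcy flux q = K·i = 2.41 × 0.0036 = 0.008676 m/d
Seepage velocity v = q / n = 0.008676 / 0.05 = 0.1735 m/d
t = L / v = 316 / 0.1735 = 1821 d
   = 1821 / 365 = 4.99 yr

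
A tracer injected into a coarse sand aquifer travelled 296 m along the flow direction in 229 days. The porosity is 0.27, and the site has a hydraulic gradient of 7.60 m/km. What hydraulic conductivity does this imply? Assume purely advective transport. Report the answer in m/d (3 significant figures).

45.9 m/d

v = L / t = 296 / 229 = 1.293 m/d
K = v · n / i = 1.293 × 0.27 / 0.0076 = 45.9 m/d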